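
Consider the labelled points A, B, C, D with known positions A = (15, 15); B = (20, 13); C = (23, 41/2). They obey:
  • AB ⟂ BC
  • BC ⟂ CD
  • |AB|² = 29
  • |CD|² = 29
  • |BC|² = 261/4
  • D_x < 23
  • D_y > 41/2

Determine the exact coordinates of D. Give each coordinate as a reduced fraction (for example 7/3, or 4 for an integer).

1. D_x = 18  [[BC ⟂ CD ⇒ 3x+15/2y-891/4=0] ∩ [|D−(23, 41/2)|²=29]]
2. D_y = 45/2  [[BC ⟂ CD ⇒ 3x+15/2y-891/4=0] ∩ [|D−(23, 41/2)|²=29]]
   so D = (18, 45/2)

D = (18, 45/2)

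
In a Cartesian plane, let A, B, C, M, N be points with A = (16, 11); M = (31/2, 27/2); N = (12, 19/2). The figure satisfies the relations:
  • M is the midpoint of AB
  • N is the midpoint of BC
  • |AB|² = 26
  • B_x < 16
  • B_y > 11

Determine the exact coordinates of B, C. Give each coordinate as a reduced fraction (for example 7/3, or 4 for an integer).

B = (15, 16)
C = (9, 3)

1. B_x = 15  [B = 2·M−A = 2·(31/2, 27/2)−(16, 11)]
2. B_y = 16  [B = 2·M−A = 2·(31/2, 27/2)−(16, 11)]
   so B = (15, 16)
3. C_x = 9  [C = 2·N−B = 2·(12, 19/2)−(15, 16)]
4. C_y = 3  [C = 2·N−B = 2·(12, 19/2)−(15, 16)]
   so C = (9, 3)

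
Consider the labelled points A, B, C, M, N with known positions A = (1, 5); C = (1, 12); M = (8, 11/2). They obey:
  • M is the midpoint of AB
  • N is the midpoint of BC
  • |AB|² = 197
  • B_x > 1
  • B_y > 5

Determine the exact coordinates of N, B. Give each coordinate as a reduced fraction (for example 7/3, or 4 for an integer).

1. B_x = 15  [B = 2·M−A = 2·(8, 11/2)−(1, 5)]
2. B_y = 6  [B = 2·M−A = 2·(8, 11/2)−(1, 5)]
   so B = (15, 6)
3. N_x = 8  [2·N = B+C = (15, 6)+(1, 12)]
4. N_y = 9  [2·N = B+C = (15, 6)+(1, 12)]
   so N = (8, 9)

N = (8, 9)
B = (15, 6)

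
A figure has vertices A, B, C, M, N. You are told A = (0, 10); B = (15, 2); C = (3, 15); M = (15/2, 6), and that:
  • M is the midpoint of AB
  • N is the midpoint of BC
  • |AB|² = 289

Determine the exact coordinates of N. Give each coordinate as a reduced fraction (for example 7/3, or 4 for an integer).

1. N_x = 9  [2·N = B+C = (15, 2)+(3, 15)]
2. N_y = 17/2  [2·N = B+C = (15, 2)+(3, 15)]
   so N = (9, 17/2)

N = (9, 17/2)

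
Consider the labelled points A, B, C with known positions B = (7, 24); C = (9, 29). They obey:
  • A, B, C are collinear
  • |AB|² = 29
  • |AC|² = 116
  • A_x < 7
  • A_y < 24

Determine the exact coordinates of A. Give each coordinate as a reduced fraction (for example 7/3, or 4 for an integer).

A = (5, 19)

1. A_x = 5  [[A, B, C are collinear ⇒ -5x+2y-13=0] ∩ [|A−(7, 24)|²=29]]
2. A_y = 19  [[A, B, C are collinear ⇒ -5x+2y-13=0] ∩ [|A−(7, 24)|²=29]]
   so A = (5, 19)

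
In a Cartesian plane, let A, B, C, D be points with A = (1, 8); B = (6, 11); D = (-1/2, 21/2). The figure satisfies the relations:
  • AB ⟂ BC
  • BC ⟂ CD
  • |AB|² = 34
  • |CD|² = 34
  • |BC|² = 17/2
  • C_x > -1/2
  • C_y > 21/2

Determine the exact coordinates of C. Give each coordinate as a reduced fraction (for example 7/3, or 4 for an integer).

1. C_x = 9/2  [[AB ⟂ BC ⇒ 5x+3y-63=0] ∩ [|C−(-1/2, 21/2)|²=34]]
2. C_y = 27/2  [[AB ⟂ BC ⇒ 5x+3y-63=0] ∩ [|C−(-1/2, 21/2)|²=34]]
   so C = (9/2, 27/2)

C = (9/2, 27/2)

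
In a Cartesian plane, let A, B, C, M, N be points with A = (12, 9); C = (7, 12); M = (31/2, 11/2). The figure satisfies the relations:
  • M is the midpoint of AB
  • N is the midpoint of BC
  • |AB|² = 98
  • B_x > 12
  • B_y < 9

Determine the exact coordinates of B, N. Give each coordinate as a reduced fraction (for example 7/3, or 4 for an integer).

B = (19, 2)
N = (13, 7)

1. B_x = 19  [B = 2·M−A = 2·(31/2, 11/2)−(12, 9)]
2. B_y = 2  [B = 2·M−A = 2·(31/2, 11/2)−(12, 9)]
   so B = (19, 2)
3. N_x = 13  [2·N = B+C = (19, 2)+(7, 12)]
4. N_y = 7  [2·N = B+C = (19, 2)+(7, 12)]
   so N = (13, 7)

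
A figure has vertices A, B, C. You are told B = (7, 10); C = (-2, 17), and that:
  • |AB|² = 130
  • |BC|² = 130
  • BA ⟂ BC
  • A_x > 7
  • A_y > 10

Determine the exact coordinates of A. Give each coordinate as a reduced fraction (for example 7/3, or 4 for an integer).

1. A_x = 14  [[BA ⟂ BC ⇒ -9x+7y-7=0] ∩ [|A−(7, 10)|²=130]]
2. A_y = 19  [[BA ⟂ BC ⇒ -9x+7y-7=0] ∩ [|A−(7, 10)|²=130]]
   so A = (14, 19)

A = (14, 19)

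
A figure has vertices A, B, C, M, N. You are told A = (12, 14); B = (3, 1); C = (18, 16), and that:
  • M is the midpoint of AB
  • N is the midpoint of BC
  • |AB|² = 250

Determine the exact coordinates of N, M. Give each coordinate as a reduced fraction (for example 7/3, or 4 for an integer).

N = (21/2, 17/2)
M = (15/2, 15/2)

1. M_x = 15/2  [2·M = A+B = (12, 14)+(3, 1)]
2. M_y = 15/2  [2·M = A+B = (12, 14)+(3, 1)]
   so M = (15/2, 15/2)
3. N_x = 21/2  [2·N = B+C = (3, 1)+(18, 16)]
4. N_y = 17/2  [2·N = B+C = (3, 1)+(18, 16)]
   so N = (21/2, 17/2)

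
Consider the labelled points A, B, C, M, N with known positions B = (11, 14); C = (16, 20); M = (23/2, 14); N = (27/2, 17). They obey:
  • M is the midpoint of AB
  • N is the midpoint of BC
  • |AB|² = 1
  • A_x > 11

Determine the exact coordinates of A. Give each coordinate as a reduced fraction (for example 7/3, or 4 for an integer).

A = (12, 14)

1. A_x = 12  [A = 2·M−B = 2·(23/2, 14)−(11, 14)]
2. A_y = 14  [A = 2·M−B = 2·(23/2, 14)−(11, 14)]
   so A = (12, 14)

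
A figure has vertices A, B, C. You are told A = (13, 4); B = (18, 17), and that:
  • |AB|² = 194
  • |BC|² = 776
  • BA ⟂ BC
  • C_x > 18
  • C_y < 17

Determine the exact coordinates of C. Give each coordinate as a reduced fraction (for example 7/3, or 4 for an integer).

C = (44, 7)

1. C_x = 44  [[BA ⟂ BC ⇒ -5x-13y+311=0] ∩ [|C−(18, 17)|²=776]]
2. C_y = 7  [[BA ⟂ BC ⇒ -5x-13y+311=0] ∩ [|C−(18, 17)|²=776]]
   so C = (44, 7)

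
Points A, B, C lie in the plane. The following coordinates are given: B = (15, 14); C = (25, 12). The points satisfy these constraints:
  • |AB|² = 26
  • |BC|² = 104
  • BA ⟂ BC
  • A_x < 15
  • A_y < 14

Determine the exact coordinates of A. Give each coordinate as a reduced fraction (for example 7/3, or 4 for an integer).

1. A_x = 14  [[BA ⟂ BC ⇒ 10x-2y-122=0] ∩ [|A−(15, 14)|²=26]]
2. A_y = 9  [[BA ⟂ BC ⇒ 10x-2y-122=0] ∩ [|A−(15, 14)|²=26]]
   so A = (14, 9)

A = (14, 9)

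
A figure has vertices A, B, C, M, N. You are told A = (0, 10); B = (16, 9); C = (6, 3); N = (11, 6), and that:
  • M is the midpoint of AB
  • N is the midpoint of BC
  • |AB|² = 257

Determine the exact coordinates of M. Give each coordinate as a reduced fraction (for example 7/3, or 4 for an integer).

M = (8, 19/2)

1. M_x = 8  [2·M = A+B = (0, 10)+(16, 9)]
2. M_y = 19/2  [2·M = A+B = (0, 10)+(16, 9)]
   so M = (8, 19/2)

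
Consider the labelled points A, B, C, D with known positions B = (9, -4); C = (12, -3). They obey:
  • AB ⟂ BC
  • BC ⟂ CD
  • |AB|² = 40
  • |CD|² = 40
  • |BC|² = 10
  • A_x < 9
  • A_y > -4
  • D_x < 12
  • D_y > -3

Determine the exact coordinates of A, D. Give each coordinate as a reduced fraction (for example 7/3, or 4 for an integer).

1. A_x = 7  [[AB ⟂ BC ⇒ -3x-1y+23=0] ∩ [|A−(9, -4)|²=40]]
2. A_y = 2  [[AB ⟂ BC ⇒ -3x-1y+23=0] ∩ [|A−(9, -4)|²=40]]
   so A = (7, 2)
3. D_x = 10  [[BC ⟂ CD ⇒ 3x+1y-33=0] ∩ [|D−(12, -3)|²=40]]
4. D_y = 3  [[BC ⟂ CD ⇒ 3x+1y-33=0] ∩ [|D−(12, -3)|²=40]]
   so D = (10, 3)

A = (7, 2)
D = (10, 3)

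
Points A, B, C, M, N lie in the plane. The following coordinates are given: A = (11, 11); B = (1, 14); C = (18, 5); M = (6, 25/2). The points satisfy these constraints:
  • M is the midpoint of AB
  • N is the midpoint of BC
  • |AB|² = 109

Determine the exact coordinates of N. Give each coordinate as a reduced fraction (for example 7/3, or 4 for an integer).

N = (19/2, 19/2)

1. N_x = 19/2  [2·N = B+C = (1, 14)+(18, 5)]
2. N_y = 19/2  [2·N = B+C = (1, 14)+(18, 5)]
   so N = (19/2, 19/2)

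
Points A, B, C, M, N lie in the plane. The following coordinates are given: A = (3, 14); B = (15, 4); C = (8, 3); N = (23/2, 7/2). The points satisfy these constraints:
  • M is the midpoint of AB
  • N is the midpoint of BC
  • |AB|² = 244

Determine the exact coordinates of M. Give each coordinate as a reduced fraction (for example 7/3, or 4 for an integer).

M = (9, 9)

1. M_x = 9  [2·M = A+B = (3, 14)+(15, 4)]
2. M_y = 9  [2·M = A+B = (3, 14)+(15, 4)]
   so M = (9, 9)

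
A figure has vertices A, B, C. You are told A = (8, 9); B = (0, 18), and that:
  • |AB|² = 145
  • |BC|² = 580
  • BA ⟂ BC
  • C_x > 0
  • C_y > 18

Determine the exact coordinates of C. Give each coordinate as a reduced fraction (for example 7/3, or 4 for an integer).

1. C_x = 18  [[BA ⟂ BC ⇒ 8x-9y+162=0] ∩ [|C−(0, 18)|²=580]]
2. C_y = 34  [[BA ⟂ BC ⇒ 8x-9y+162=0] ∩ [|C−(0, 18)|²=580]]
   so C = (18, 34)

C = (18, 34)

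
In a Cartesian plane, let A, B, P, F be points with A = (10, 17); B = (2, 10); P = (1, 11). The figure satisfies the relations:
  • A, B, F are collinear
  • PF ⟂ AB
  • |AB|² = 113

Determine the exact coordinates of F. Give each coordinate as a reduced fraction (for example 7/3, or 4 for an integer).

1. F_x = 218/113  [[A, B, F are collinear ⇒ 7x-8y+66=0] ∩ [PF ⟂ AB ⇒ -8x-7y+85=0]]
2. F_y = 1123/113  [[A, B, F are collinear ⇒ 7x-8y+66=0] ∩ [PF ⟂ AB ⇒ -8x-7y+85=0]]
   so F = (218/113, 1123/113)

F = (218/113, 1123/113)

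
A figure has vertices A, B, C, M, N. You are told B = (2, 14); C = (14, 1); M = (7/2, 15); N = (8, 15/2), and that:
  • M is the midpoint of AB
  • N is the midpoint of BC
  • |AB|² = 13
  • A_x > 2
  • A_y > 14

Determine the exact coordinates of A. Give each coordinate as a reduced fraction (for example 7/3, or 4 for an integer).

A = (5, 16)

1. A_x = 5  [A = 2·M−B = 2·(7/2, 15)−(2, 14)]
2. A_y = 16  [A = 2·M−B = 2·(7/2, 15)−(2, 14)]
   so A = (5, 16)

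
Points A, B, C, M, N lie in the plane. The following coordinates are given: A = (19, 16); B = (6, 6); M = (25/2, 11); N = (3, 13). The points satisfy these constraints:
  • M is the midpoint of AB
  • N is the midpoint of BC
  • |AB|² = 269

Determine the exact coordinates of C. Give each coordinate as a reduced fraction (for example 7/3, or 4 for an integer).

C = (0, 20)

1. C_x = 0  [C = 2·N−B = 2·(3, 13)−(6, 6)]
2. C_y = 20  [C = 2·N−B = 2·(3, 13)−(6, 6)]
   so C = (0, 20)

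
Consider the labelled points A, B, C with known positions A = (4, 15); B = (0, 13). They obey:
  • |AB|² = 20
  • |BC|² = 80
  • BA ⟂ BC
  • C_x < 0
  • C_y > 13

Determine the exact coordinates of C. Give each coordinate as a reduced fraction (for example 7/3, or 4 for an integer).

C = (-4, 21)

1. C_x = -4  [[BA ⟂ BC ⇒ 4x+2y-26=0] ∩ [|C−(0, 13)|²=80]]
2. C_y = 21  [[BA ⟂ BC ⇒ 4x+2y-26=0] ∩ [|C−(0, 13)|²=80]]
   so C = (-4, 21)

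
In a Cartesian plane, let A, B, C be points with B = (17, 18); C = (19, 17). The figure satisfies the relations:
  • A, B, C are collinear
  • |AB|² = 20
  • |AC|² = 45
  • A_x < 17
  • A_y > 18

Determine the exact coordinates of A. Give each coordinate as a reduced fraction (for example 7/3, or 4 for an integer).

1. A_x = 13  [[A, B, C are collinear ⇒ 1x+2y-53=0] ∩ [|A−(17, 18)|²=20]]
2. A_y = 20  [[A, B, C are collinear ⇒ 1x+2y-53=0] ∩ [|A−(17, 18)|²=20]]
   so A = (13, 20)

A = (13, 20)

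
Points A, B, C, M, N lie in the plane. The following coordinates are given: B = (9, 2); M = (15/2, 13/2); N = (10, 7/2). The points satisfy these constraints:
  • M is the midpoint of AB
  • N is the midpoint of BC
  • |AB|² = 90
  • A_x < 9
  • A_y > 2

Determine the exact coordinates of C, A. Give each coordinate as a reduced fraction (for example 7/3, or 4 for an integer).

1. A_x = 6  [A = 2·M−B = 2·(15/2, 13/2)−(9, 2)]
2. A_y = 11  [A = 2·M−B = 2·(15/2, 13/2)−(9, 2)]
   so A = (6, 11)
3. C_x = 11  [C = 2·N−B = 2·(10, 7/2)−(9, 2)]
4. C_y = 5  [C = 2·N−B = 2·(10, 7/2)−(9, 2)]
   so C = (11, 5)

C = (11, 5)
A = (6, 11)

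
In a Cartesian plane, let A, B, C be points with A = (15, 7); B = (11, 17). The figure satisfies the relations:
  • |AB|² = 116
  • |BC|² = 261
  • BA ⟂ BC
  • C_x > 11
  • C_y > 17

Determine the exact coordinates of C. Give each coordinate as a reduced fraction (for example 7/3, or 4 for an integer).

1. C_x = 26  [[BA ⟂ BC ⇒ 4x-10y+126=0] ∩ [|C−(11, 17)|²=261]]
2. C_y = 23  [[BA ⟂ BC ⇒ 4x-10y+126=0] ∩ [|C−(11, 17)|²=261]]
   so C = (26, 23)

C = (26, 23)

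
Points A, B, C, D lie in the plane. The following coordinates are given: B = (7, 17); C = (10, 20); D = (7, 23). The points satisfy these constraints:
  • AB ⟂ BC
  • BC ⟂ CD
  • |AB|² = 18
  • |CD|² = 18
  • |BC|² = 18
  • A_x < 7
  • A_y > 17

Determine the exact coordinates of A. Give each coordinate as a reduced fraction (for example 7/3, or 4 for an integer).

1. A_x = 4  [[AB ⟂ BC ⇒ -3x-3y+72=0] ∩ [|A−(7, 17)|²=18]]
2. A_y = 20  [[AB ⟂ BC ⇒ -3x-3y+72=0] ∩ [|A−(7, 17)|²=18]]
   so A = (4, 20)

A = (4, 20)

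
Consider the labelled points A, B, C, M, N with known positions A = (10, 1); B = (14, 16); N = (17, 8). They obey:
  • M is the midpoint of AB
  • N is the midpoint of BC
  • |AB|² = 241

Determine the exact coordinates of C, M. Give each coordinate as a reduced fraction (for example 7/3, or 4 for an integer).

1. M_x = 12  [2·M = A+B = (10, 1)+(14, 16)]
2. M_y = 17/2  [2·M = A+B = (10, 1)+(14, 16)]
   so M = (12, 17/2)
3. C_x = 20  [C = 2·N−B = 2·(17, 8)−(14, 16)]
4. C_y = 0  [C = 2·N−B = 2·(17, 8)−(14, 16)]
   so C = (20, 0)

C = (20, 0)
M = (12, 17/2)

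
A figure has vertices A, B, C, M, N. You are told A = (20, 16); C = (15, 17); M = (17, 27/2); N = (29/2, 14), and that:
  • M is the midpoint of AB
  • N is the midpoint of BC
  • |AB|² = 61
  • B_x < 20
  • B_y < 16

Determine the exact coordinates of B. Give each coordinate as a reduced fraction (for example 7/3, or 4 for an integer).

B = (14, 11)

1. B_x = 14  [B = 2·M−A = 2·(17, 27/2)−(20, 16)]
2. B_y = 11  [B = 2·M−A = 2·(17, 27/2)−(20, 16)]
   so B = (14, 11)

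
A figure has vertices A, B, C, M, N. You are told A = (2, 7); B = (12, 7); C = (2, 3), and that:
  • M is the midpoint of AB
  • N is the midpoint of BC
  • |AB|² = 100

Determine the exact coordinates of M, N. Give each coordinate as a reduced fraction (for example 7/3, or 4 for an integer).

1. M_x = 7  [2·M = A+B = (2, 7)+(12, 7)]
2. M_y = 7  [2·M = A+B = (2, 7)+(12, 7)]
   so M = (7, 7)
3. N_x = 7  [2·N = B+C = (12, 7)+(2, 3)]
4. N_y = 5  [2·N = B+C = (12, 7)+(2, 3)]
   so N = (7, 5)

M = (7, 7)
N = (7, 5)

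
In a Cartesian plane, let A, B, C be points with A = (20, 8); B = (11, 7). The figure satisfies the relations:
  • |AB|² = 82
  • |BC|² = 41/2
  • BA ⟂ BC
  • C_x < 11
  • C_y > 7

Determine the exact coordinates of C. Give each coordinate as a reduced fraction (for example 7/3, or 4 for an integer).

C = (21/2, 23/2)

1. C_x = 21/2  [[BA ⟂ BC ⇒ 9x+1y-106=0] ∩ [|C−(11, 7)|²=41/2]]
2. C_y = 23/2  [[BA ⟂ BC ⇒ 9x+1y-106=0] ∩ [|C−(11, 7)|²=41/2]]
   so C = (21/2, 23/2)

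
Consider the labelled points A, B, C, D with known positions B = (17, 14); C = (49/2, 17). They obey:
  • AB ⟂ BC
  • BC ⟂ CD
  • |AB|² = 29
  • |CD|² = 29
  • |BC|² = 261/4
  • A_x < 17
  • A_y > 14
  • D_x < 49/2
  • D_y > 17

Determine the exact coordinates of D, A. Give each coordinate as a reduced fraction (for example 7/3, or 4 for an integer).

D = (45/2, 22)
A = (15, 19)

1. D_x = 45/2  [[BC ⟂ CD ⇒ 15/2x+3y-939/4=0] ∩ [|D−(49/2, 17)|²=29]]
2. D_y = 22  [[BC ⟂ CD ⇒ 15/2x+3y-939/4=0] ∩ [|D−(49/2, 17)|²=29]]
   so D = (45/2, 22)
3. A_x = 15  [[AB ⟂ BC ⇒ -15/2x-3y+339/2=0] ∩ [|A−(17, 14)|²=29]]
4. A_y = 19  [[AB ⟂ BC ⇒ -15/2x-3y+339/2=0] ∩ [|A−(17, 14)|²=29]]
   so A = (15, 19)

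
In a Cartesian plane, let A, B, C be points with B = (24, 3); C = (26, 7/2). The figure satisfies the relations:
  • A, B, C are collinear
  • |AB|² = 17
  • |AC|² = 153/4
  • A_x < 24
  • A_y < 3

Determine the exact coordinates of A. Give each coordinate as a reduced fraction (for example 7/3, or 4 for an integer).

1. A_x = 20  [[A, B, C are collinear ⇒ -1/2x+2y+6=0] ∩ [|A−(24, 3)|²=17]]
2. A_y = 2  [[A, B, C are collinear ⇒ -1/2x+2y+6=0] ∩ [|A−(24, 3)|²=17]]
   so A = (20, 2)

A = (20, 2)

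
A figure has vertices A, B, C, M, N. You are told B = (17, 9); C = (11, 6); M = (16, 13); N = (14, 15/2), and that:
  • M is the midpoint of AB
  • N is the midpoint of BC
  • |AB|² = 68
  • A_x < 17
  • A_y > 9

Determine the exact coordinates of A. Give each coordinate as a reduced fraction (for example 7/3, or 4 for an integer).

A = (15, 17)

1. A_x = 15  [A = 2·M−B = 2·(16, 13)−(17, 9)]
2. A_y = 17  [A = 2·M−B = 2·(16, 13)−(17, 9)]
   so A = (15, 17)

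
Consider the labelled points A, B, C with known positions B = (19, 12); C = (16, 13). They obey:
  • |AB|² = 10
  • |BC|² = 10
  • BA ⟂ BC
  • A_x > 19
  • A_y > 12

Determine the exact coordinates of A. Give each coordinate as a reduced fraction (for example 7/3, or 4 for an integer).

1. A_x = 20  [[BA ⟂ BC ⇒ -3x+1y+45=0] ∩ [|A−(19, 12)|²=10]]
2. A_y = 15  [[BA ⟂ BC ⇒ -3x+1y+45=0] ∩ [|A−(19, 12)|²=10]]
   so A = (20, 15)

A = (20, 15)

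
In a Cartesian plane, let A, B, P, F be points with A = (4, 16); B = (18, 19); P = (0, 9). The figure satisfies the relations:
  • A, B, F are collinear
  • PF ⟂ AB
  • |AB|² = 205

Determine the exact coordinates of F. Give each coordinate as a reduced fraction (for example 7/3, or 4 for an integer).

1. F_x = -258/205  [[A, B, F are collinear ⇒ -3x+14y-212=0] ∩ [PF ⟂ AB ⇒ 14x+3y-27=0]]
2. F_y = 3049/205  [[A, B, F are collinear ⇒ -3x+14y-212=0] ∩ [PF ⟂ AB ⇒ 14x+3y-27=0]]
   so F = (-258/205, 3049/205)

F = (-258/205, 3049/205)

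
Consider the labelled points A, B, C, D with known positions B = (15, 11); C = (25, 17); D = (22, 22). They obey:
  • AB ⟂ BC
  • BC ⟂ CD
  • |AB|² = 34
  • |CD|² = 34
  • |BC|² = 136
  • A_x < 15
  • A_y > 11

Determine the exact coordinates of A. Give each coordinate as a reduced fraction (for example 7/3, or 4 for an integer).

A = (12, 16)

1. A_x = 12  [[AB ⟂ BC ⇒ -10x-6y+216=0] ∩ [|A−(15, 11)|²=34]]
2. A_y = 16  [[AB ⟂ BC ⇒ -10x-6y+216=0] ∩ [|A−(15, 11)|²=34]]
   so A = (12, 16)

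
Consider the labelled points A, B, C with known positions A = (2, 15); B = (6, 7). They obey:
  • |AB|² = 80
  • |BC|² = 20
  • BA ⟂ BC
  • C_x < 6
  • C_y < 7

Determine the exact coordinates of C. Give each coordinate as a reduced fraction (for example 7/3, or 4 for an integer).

C = (2, 5)

1. C_x = 2  [[BA ⟂ BC ⇒ -4x+8y-32=0] ∩ [|C−(6, 7)|²=20]]
2. C_y = 5  [[BA ⟂ BC ⇒ -4x+8y-32=0] ∩ [|C−(6, 7)|²=20]]
   so C = (2, 5)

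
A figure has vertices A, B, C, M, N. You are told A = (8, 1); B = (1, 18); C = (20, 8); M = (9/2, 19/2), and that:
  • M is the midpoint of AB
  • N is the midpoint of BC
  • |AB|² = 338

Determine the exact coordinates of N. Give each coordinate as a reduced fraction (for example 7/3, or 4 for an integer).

N = (21/2, 13)

1. N_x = 21/2  [2·N = B+C = (1, 18)+(20, 8)]
2. N_y = 13  [2·N = B+C = (1, 18)+(20, 8)]
   so N = (21/2, 13)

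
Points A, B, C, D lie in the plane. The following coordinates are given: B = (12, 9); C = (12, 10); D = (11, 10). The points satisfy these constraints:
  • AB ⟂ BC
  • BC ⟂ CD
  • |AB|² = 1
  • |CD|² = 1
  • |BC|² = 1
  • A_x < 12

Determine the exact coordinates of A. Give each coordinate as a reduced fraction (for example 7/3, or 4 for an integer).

1. A_x = 11  [[AB ⟂ BC ⇒ -1y+9=0] ∩ [|A−(12, 9)|²=1]]
2. A_y = 9  [[AB ⟂ BC ⇒ -1y+9=0] ∩ [|A−(12, 9)|²=1]]
   so A = (11, 9)

A = (11, 9)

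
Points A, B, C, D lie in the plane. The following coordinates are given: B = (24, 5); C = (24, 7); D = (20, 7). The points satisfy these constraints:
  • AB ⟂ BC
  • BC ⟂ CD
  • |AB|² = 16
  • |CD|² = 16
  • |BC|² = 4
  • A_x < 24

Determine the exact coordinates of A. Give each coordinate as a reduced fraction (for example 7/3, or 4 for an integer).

1. A_x = 20  [[AB ⟂ BC ⇒ -2y+10=0] ∩ [|A−(24, 5)|²=16]]
2. A_y = 5  [[AB ⟂ BC ⇒ -2y+10=0] ∩ [|A−(24, 5)|²=16]]
   so A = (20, 5)

A = (20, 5)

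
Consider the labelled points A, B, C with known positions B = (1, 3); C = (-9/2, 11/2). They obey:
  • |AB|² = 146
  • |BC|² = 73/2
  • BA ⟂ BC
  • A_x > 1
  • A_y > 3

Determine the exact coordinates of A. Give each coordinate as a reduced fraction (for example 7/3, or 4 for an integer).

1. A_x = 6  [[BA ⟂ BC ⇒ -11/2x+5/2y-2=0] ∩ [|A−(1, 3)|²=146]]
2. A_y = 14  [[BA ⟂ BC ⇒ -11/2x+5/2y-2=0] ∩ [|A−(1, 3)|²=146]]
   so A = (6, 14)

A = (6, 14)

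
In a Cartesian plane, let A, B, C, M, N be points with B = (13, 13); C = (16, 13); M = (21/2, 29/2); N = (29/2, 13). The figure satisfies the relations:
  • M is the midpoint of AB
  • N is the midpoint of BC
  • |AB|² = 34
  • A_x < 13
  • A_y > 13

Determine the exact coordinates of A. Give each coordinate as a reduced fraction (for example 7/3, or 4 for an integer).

1. A_x = 8  [A = 2·M−B = 2·(21/2, 29/2)−(13, 13)]
2. A_y = 16  [A = 2·M−B = 2·(21/2, 29/2)−(13, 13)]
   so A = (8, 16)

A = (8, 16)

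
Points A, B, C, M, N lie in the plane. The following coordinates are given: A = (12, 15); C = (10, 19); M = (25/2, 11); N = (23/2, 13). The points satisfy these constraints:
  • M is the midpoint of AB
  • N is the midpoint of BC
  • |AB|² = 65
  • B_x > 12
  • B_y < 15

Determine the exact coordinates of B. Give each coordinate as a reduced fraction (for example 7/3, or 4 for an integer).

1. B_x = 13  [B = 2·M−A = 2·(25/2, 11)−(12, 15)]
2. B_y = 7  [B = 2·M−A = 2·(25/2, 11)−(12, 15)]
   so B = (13, 7)

B = (13, 7)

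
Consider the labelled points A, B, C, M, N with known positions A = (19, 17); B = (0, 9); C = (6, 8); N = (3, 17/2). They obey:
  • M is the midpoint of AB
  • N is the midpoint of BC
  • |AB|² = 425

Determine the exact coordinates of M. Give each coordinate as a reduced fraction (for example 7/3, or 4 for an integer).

M = (19/2, 13)

1. M_x = 19/2  [2·M = A+B = (19, 17)+(0, 9)]
2. M_y = 13  [2·M = A+B = (19, 17)+(0, 9)]
   so M = (19/2, 13)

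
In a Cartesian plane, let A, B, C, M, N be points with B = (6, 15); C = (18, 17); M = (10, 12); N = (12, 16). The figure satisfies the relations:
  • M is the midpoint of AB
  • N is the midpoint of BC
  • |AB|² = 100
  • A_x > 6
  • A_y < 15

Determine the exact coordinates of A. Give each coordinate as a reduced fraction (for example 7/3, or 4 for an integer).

1. A_x = 14  [A = 2·M−B = 2·(10, 12)−(6, 15)]
2. A_y = 9  [A = 2·M−B = 2·(10, 12)−(6, 15)]
   so A = (14, 9)

A = (14, 9)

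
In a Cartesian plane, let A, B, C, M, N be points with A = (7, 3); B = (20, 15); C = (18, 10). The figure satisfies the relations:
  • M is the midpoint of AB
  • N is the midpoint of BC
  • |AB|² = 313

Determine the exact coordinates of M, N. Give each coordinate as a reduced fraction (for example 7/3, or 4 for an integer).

M = (27/2, 9)
N = (19, 25/2)

1. M_x = 27/2  [2·M = A+B = (7, 3)+(20, 15)]
2. M_y = 9  [2·M = A+B = (7, 3)+(20, 15)]
   so M = (27/2, 9)
3. N_x = 19  [2·N = B+C = (20, 15)+(18, 10)]
4. N_y = 25/2  [2·N = B+C = (20, 15)+(18, 10)]
   so N = (19, 25/2)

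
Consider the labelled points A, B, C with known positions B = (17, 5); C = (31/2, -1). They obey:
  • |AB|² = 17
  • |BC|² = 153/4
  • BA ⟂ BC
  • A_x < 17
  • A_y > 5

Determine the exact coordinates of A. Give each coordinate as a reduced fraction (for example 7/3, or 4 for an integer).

A = (13, 6)

1. A_x = 13  [[BA ⟂ BC ⇒ -3/2x-6y+111/2=0] ∩ [|A−(17, 5)|²=17]]
2. A_y = 6  [[BA ⟂ BC ⇒ -3/2x-6y+111/2=0] ∩ [|A−(17, 5)|²=17]]
   so A = (13, 6)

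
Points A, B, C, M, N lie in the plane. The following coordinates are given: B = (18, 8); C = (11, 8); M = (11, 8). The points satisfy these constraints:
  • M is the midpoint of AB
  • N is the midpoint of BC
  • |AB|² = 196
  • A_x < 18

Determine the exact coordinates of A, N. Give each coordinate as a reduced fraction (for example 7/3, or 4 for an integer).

1. A_x = 4  [A = 2·M−B = 2·(11, 8)−(18, 8)]
2. A_y = 8  [A = 2·M−B = 2·(11, 8)−(18, 8)]
   so A = (4, 8)
3. N_x = 29/2  [2·N = B+C = (18, 8)+(11, 8)]
4. N_y = 8  [2·N = B+C = (18, 8)+(11, 8)]
   so N = (29/2, 8)

A = (4, 8)
N = (29/2, 8)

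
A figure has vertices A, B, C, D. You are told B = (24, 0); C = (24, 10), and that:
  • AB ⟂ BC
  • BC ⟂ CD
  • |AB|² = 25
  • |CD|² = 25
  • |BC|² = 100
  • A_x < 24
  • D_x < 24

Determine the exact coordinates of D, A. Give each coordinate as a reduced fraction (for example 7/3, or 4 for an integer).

D = (19, 10)
A = (19, 0)

1. D_x = 19  [[BC ⟂ CD ⇒ 10y-100=0] ∩ [|D−(24, 10)|²=25]]
2. D_y = 10  [[BC ⟂ CD ⇒ 10y-100=0] ∩ [|D−(24, 10)|²=25]]
   so D = (19, 10)
3. A_x = 19  [[AB ⟂ BC ⇒ -10y=0] ∩ [|A−(24, 0)|²=25]]
4. A_y = 0  [[AB ⟂ BC ⇒ -10y=0] ∩ [|A−(24, 0)|²=25]]
   so A = (19, 0)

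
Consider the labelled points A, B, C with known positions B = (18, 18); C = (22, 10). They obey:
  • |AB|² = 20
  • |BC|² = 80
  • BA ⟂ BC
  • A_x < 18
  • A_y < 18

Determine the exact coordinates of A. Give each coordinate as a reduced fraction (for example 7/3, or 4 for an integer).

A = (14, 16)

1. A_x = 14  [[BA ⟂ BC ⇒ 4x-8y+72=0] ∩ [|A−(18, 18)|²=20]]
2. A_y = 16  [[BA ⟂ BC ⇒ 4x-8y+72=0] ∩ [|A−(18, 18)|²=20]]
   so A = (14, 16)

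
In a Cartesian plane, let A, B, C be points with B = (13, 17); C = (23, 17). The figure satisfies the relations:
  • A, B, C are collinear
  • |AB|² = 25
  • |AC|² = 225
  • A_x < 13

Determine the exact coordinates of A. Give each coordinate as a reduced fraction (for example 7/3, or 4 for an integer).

1. A_x = 8  [[A, B, C are collinear ⇒ 10y-170=0] ∩ [|A−(13, 17)|²=25]]
2. A_y = 17  [[A, B, C are collinear ⇒ 10y-170=0] ∩ [|A−(13, 17)|²=25]]
   so A = (8, 17)

A = (8, 17)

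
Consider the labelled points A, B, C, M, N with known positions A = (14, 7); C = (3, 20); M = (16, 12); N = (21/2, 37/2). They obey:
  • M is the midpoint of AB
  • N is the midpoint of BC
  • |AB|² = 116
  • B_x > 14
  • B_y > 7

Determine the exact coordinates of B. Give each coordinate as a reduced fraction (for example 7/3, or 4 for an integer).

B = (18, 17)

1. B_x = 18  [B = 2·M−A = 2·(16, 12)−(14, 7)]
2. B_y = 17  [B = 2·M−A = 2·(16, 12)−(14, 7)]
   so B = (18, 17)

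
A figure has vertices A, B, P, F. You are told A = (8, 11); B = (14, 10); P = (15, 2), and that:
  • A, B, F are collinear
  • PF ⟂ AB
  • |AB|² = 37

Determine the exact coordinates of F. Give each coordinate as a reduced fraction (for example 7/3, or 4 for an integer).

1. F_x = 602/37  [[A, B, F are collinear ⇒ 1x+6y-74=0] ∩ [PF ⟂ AB ⇒ 6x-1y-88=0]]
2. F_y = 356/37  [[A, B, F are collinear ⇒ 1x+6y-74=0] ∩ [PF ⟂ AB ⇒ 6x-1y-88=0]]
   so F = (602/37, 356/37)

F = (602/37, 356/37)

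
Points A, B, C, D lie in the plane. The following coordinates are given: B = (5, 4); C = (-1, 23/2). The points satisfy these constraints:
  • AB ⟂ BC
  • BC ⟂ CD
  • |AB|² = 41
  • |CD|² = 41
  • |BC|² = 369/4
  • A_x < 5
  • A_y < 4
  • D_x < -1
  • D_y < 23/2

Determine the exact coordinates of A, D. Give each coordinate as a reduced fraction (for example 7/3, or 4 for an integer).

1. A_x = 0  [[AB ⟂ BC ⇒ 6x-15/2y=0] ∩ [|A−(5, 4)|²=41]]
2. A_y = 0  [[AB ⟂ BC ⇒ 6x-15/2y=0] ∩ [|A−(5, 4)|²=41]]
   so A = (0, 0)
3. D_x = -6  [[BC ⟂ CD ⇒ -6x+15/2y-369/4=0] ∩ [|D−(-1, 23/2)|²=41]]
4. D_y = 15/2  [[BC ⟂ CD ⇒ -6x+15/2y-369/4=0] ∩ [|D−(-1, 23/2)|²=41]]
   so D = (-6, 15/2)

A = (0, 0)
D = (-6, 15/2)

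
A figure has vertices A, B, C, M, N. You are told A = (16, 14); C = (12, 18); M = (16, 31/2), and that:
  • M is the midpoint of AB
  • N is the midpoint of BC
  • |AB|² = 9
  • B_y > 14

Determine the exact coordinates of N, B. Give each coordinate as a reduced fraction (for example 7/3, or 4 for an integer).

1. B_x = 16  [B = 2·M−A = 2·(16, 31/2)−(16, 14)]
2. B_y = 17  [B = 2·M−A = 2·(16, 31/2)−(16, 14)]
   so B = (16, 17)
3. N_x = 14  [2·N = B+C = (16, 17)+(12, 18)]
4. N_y = 35/2  [2·N = B+C = (16, 17)+(12, 18)]
   so N = (14, 35/2)

N = (14, 35/2)
B = (16, 17)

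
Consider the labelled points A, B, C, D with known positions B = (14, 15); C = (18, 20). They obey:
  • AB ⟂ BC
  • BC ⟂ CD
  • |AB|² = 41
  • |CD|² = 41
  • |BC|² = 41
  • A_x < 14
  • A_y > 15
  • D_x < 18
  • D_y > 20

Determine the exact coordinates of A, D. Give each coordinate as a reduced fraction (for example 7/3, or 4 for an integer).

1. A_x = 9  [[AB ⟂ BC ⇒ -4x-5y+131=0] ∩ [|A−(14, 15)|²=41]]
2. A_y = 19  [[AB ⟂ BC ⇒ -4x-5y+131=0] ∩ [|A−(14, 15)|²=41]]
   so A = (9, 19)
3. D_x = 13  [[BC ⟂ CD ⇒ 4x+5y-172=0] ∩ [|D−(18, 20)|²=41]]
4. D_y = 24  [[BC ⟂ CD ⇒ 4x+5y-172=0] ∩ [|D−(18, 20)|²=41]]
   so D = (13, 24)

A = (9, 19)
D = (13, 24)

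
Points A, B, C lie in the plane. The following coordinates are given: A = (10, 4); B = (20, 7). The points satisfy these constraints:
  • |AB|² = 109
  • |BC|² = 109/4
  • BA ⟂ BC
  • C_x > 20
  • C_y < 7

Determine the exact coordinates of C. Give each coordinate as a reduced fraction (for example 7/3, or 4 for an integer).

C = (43/2, 2)

1. C_x = 43/2  [[BA ⟂ BC ⇒ -10x-3y+221=0] ∩ [|C−(20, 7)|²=109/4]]
2. C_y = 2  [[BA ⟂ BC ⇒ -10x-3y+221=0] ∩ [|C−(20, 7)|²=109/4]]
   so C = (43/2, 2)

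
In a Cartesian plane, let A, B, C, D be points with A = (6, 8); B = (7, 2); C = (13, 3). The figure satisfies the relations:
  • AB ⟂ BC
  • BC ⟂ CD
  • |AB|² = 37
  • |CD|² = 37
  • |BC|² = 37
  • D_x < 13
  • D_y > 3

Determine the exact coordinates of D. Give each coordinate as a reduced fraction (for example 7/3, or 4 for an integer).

D = (12, 9)

1. D_x = 12  [[BC ⟂ CD ⇒ 6x+1y-81=0] ∩ [|D−(13, 3)|²=37]]
2. D_y = 9  [[BC ⟂ CD ⇒ 6x+1y-81=0] ∩ [|D−(13, 3)|²=37]]
   so D = (12, 9)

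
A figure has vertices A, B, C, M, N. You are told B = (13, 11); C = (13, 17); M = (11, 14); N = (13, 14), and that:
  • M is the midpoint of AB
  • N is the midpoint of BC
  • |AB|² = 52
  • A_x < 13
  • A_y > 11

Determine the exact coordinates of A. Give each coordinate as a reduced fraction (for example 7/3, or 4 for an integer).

A = (9, 17)

1. A_x = 9  [A = 2·M−B = 2·(11, 14)−(13, 11)]
2. A_y = 17  [A = 2·M−B = 2·(11, 14)−(13, 11)]
   so A = (9, 17)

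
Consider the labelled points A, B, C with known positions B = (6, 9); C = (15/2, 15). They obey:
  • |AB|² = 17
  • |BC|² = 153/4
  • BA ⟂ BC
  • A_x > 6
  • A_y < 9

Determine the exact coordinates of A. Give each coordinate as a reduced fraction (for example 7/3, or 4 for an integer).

A = (10, 8)

1. A_x = 10  [[BA ⟂ BC ⇒ 3/2x+6y-63=0] ∩ [|A−(6, 9)|²=17]]
2. A_y = 8  [[BA ⟂ BC ⇒ 3/2x+6y-63=0] ∩ [|A−(6, 9)|²=17]]
   so A = (10, 8)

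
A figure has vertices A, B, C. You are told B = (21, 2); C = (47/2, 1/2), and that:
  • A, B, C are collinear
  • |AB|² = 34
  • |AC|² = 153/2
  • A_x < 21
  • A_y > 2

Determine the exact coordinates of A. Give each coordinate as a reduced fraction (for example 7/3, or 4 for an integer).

1. A_x = 16  [[A, B, C are collinear ⇒ 3/2x+5/2y-73/2=0] ∩ [|A−(21, 2)|²=34]]
2. A_y = 5  [[A, B, C are collinear ⇒ 3/2x+5/2y-73/2=0] ∩ [|A−(21, 2)|²=34]]
   so A = (16, 5)

A = (16, 5)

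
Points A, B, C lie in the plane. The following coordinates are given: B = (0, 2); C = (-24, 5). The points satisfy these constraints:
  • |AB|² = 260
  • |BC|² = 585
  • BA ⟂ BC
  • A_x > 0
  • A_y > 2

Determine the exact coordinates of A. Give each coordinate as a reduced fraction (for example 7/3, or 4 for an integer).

A = (2, 18)

1. A_x = 2  [[BA ⟂ BC ⇒ -24x+3y-6=0] ∩ [|A−(0, 2)|²=260]]
2. A_y = 18  [[BA ⟂ BC ⇒ -24x+3y-6=0] ∩ [|A−(0, 2)|²=260]]
   so A = (2, 18)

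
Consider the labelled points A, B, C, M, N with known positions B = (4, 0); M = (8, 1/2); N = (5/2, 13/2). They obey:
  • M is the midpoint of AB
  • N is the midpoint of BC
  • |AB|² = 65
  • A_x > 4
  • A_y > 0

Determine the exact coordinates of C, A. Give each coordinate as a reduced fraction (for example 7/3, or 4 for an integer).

1. A_x = 12  [A = 2·M−B = 2·(8, 1/2)−(4, 0)]
2. A_y = 1  [A = 2·M−B = 2·(8, 1/2)−(4, 0)]
   so A = (12, 1)
3. C_x = 1  [C = 2·N−B = 2·(5/2, 13/2)−(4, 0)]
4. C_y = 13  [C = 2·N−B = 2·(5/2, 13/2)−(4, 0)]
   so C = (1, 13)

C = (1, 13)
A = (12, 1)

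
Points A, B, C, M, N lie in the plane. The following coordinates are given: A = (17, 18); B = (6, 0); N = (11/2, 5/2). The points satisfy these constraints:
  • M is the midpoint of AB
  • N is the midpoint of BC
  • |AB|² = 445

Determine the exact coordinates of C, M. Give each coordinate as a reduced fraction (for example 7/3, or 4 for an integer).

1. M_x = 23/2  [2·M = A+B = (17, 18)+(6, 0)]
2. M_y = 9  [2·M = A+B = (17, 18)+(6, 0)]
   so M = (23/2, 9)
3. C_x = 5  [C = 2·N−B = 2·(11/2, 5/2)−(6, 0)]
4. C_y = 5  [C = 2·N−B = 2·(11/2, 5/2)−(6, 0)]
   so C = (5, 5)

C = (5, 5)
M = (23/2, 9)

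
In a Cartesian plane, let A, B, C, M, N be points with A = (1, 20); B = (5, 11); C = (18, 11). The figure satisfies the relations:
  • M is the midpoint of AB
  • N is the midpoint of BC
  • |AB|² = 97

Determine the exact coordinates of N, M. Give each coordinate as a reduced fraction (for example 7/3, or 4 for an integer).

N = (23/2, 11)
M = (3, 31/2)

1. M_x = 3  [2·M = A+B = (1, 20)+(5, 11)]
2. M_y = 31/2  [2·M = A+B = (1, 20)+(5, 11)]
   so M = (3, 31/2)
3. N_x = 23/2  [2·N = B+C = (5, 11)+(18, 11)]
4. N_y = 11  [2·N = B+C = (5, 11)+(18, 11)]
   so N = (23/2, 11)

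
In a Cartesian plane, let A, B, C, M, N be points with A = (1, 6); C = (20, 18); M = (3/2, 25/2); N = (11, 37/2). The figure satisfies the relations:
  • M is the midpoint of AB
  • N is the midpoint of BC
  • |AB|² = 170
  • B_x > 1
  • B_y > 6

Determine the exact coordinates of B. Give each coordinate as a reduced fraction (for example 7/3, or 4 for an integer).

1. B_x = 2  [B = 2·M−A = 2·(3/2, 25/2)−(1, 6)]
2. B_y = 19  [B = 2·M−A = 2·(3/2, 25/2)−(1, 6)]
   so B = (2, 19)

B = (2, 19)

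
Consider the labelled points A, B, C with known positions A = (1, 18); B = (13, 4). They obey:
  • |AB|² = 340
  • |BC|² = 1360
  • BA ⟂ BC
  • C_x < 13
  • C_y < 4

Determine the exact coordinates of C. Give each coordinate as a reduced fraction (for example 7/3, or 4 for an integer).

C = (-15, -20)

1. C_x = -15  [[BA ⟂ BC ⇒ -12x+14y+100=0] ∩ [|C−(13, 4)|²=1360]]
2. C_y = -20  [[BA ⟂ BC ⇒ -12x+14y+100=0] ∩ [|C−(13, 4)|²=1360]]
   so C = (-15, -20)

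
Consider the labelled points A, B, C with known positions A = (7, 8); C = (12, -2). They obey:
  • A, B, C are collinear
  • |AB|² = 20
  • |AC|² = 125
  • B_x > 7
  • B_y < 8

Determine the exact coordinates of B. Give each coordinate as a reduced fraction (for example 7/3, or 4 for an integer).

1. B_x = 9  [[A, B, C are collinear ⇒ -10x-5y+110=0] ∩ [|B−(7, 8)|²=20]]
2. B_y = 4  [[A, B, C are collinear ⇒ -10x-5y+110=0] ∩ [|B−(7, 8)|²=20]]
   so B = (9, 4)

B = (9, 4)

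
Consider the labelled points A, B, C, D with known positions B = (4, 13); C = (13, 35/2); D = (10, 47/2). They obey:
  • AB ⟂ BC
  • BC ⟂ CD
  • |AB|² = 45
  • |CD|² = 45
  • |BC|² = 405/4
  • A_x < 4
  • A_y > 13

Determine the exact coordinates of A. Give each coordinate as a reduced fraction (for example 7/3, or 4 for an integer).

A = (1, 19)

1. A_x = 1  [[AB ⟂ BC ⇒ -9x-9/2y+189/2=0] ∩ [|A−(4, 13)|²=45]]
2. A_y = 19  [[AB ⟂ BC ⇒ -9x-9/2y+189/2=0] ∩ [|A−(4, 13)|²=45]]
   so A = (1, 19)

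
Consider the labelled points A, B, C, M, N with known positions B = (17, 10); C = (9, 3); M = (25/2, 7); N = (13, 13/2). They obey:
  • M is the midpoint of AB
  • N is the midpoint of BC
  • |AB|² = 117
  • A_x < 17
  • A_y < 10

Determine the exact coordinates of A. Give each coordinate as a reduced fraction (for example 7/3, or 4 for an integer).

A = (8, 4)

1. A_x = 8  [A = 2·M−B = 2·(25/2, 7)−(17, 10)]
2. A_y = 4  [A = 2·M−B = 2·(25/2, 7)−(17, 10)]
   so A = (8, 4)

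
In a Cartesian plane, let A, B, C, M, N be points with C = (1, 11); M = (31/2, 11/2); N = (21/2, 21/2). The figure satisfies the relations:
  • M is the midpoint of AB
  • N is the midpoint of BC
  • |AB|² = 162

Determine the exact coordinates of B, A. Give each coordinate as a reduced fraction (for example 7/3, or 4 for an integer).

1. B_x = 20  [B = 2·N−C = 2·(21/2, 21/2)−(1, 11)]
2. B_y = 10  [B = 2·N−C = 2·(21/2, 21/2)−(1, 11)]
   so B = (20, 10)
3. A_x = 11  [A = 2·M−B = 2·(31/2, 11/2)−(20, 10)]
4. A_y = 1  [A = 2·M−B = 2·(31/2, 11/2)−(20, 10)]
   so A = (11, 1)

B = (20, 10)
A = (11, 1)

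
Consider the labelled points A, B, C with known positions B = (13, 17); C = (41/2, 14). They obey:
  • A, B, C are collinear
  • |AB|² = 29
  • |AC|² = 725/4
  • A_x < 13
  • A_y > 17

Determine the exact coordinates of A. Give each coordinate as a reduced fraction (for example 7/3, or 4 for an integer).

A = (8, 19)

1. A_x = 8  [[A, B, C are collinear ⇒ 3x+15/2y-333/2=0] ∩ [|A−(13, 17)|²=29]]
2. A_y = 19  [[A, B, C are collinear ⇒ 3x+15/2y-333/2=0] ∩ [|A−(13, 17)|²=29]]
   so A = (8, 19)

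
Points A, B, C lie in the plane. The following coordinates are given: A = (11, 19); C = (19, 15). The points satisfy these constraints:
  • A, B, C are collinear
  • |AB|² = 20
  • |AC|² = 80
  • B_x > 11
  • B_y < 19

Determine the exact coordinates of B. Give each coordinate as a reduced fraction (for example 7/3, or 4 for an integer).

B = (15, 17)

1. B_x = 15  [[A, B, C are collinear ⇒ -4x-8y+196=0] ∩ [|B−(11, 19)|²=20]]
2. B_y = 17  [[A, B, C are collinear ⇒ -4x-8y+196=0] ∩ [|B−(11, 19)|²=20]]
   so B = (15, 17)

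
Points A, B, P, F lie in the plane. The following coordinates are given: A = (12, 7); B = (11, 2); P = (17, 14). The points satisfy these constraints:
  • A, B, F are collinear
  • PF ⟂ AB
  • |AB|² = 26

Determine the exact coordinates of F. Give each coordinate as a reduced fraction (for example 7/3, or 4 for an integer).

F = (176/13, 191/13)

1. F_x = 176/13  [[A, B, F are collinear ⇒ 5x-1y-53=0] ∩ [PF ⟂ AB ⇒ -1x-5y+87=0]]
2. F_y = 191/13  [[A, B, F are collinear ⇒ 5x-1y-53=0] ∩ [PF ⟂ AB ⇒ -1x-5y+87=0]]
   so F = (176/13, 191/13)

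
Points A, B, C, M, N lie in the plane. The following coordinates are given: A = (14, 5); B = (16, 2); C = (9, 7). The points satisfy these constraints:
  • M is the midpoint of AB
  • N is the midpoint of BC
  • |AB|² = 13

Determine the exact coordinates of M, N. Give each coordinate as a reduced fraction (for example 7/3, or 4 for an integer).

M = (15, 7/2)
N = (25/2, 9/2)

1. M_x = 15  [2·M = A+B = (14, 5)+(16, 2)]
2. M_y = 7/2  [2·M = A+B = (14, 5)+(16, 2)]
   so M = (15, 7/2)
3. N_x = 25/2  [2·N = B+C = (16, 2)+(9, 7)]
4. N_y = 9/2  [2·N = B+C = (16, 2)+(9, 7)]
   so N = (25/2, 9/2)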